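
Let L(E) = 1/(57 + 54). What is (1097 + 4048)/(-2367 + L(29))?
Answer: -571095/262736 ≈ -2.1736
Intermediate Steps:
L(E) = 1/111
(1097 + 4048)/(-2367 + L(29)) = (1097 + 4048)/(-2367 + 1/111) = 5145/(-262736/111) = 5145*(-111/262736) = -571095/262736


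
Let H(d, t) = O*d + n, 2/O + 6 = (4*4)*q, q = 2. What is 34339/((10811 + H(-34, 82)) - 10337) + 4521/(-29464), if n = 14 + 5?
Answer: 13124114473/187833000 ≈ 69.871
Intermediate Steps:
n = 19
O = 1/13 (O = 2/(-6 + (4*4)*2) = 2/(-6 + 16*2) = 2/(-6 + 32) = 2/26 = 2*(1/26) = 1/13 ≈ 0.076923)
H(d, t) = 19 + d/13 (H(d, t) = d/13 + 19 = 19 + d/13)
34339/((10811 + H(-34, 82)) - 10337) + 4521/(-29464) = 34339/((10811 + (19 + (1/13)*(-34))) - 10337) + 4521/(-29464) = 34339/((10811 + (19 - 34/13)) - 10337) + 4521*(-1/29464) = 34339/((10811 + 213/13) - 10337) - 4521/29464 = 34339/(140756/13 - 10337) - 4521/29464 = 34339/(6375/13) - 4521/29464 = 34339*(13/6375) - 4521/29464 = 446407/6375 - 4521/29464 = 13124114473/187833000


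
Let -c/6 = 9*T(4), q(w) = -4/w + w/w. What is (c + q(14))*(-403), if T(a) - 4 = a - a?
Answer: 607321/7 ≈ 86760.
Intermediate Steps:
T(a) = 4 (T(a) = 4 + (a - a) = 4 + 0 = 4)
q(w) = 1 - 4/w (q(w) = -4/w + 1 = 1 - 4/w)
c = -216 (c = -54*4 = -6*36 = -216)
(c + q(14))*(-403) = (-216 + (-4 + 14)/14)*(-403) = (-216 + (1/14)*10)*(-403) = (-216 + 5/7)*(-403) = -1507/7*(-403) = 607321/7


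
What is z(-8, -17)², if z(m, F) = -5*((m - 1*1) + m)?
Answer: 7225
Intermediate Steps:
z(m, F) = 5 - 10*m (z(m, F) = -5*((m - 1) + m) = -5*((-1 + m) + m) = -5*(-1 + 2*m) = 5 - 10*m)
z(-8, -17)² = (5 - 10*(-8))² = (5 + 80)² = 85² = 7225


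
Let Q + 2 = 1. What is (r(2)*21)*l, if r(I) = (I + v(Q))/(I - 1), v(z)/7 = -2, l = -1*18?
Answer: 4536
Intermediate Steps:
Q = -1 (Q = -2 + 1 = -1)
l = -18
v(z) = -14 (v(z) = 7*(-2) = -14)
r(I) = (-14 + I)/(-1 + I) (r(I) = (I - 14)/(I - 1) = (-14 + I)/(-1 + I))
(r(2)*21)*l = (((-14 + 2)/(-1 + 2))*21)*(-18) = ((-12/1)*21)*(-18) = ((1*(-12))*21)*(-18) = -12*21*(-18) = -252*(-18) = 4536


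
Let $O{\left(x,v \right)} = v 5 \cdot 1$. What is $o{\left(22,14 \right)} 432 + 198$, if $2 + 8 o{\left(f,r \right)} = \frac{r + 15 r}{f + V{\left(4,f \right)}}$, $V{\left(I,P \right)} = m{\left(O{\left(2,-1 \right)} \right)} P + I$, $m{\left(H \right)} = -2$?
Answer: $-582$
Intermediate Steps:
$O{\left(x,v \right)} = 5 v$ ($O{\left(x,v \right)} = 5 v 1 = 5 v$)
$V{\left(I,P \right)} = I - 2 P$ ($V{\left(I,P \right)} = - 2 P + I = I - 2 P$)
$o{\left(f,r \right)} = - \frac{1}{4} + \frac{2 r}{4 - f}$ ($o{\left(f,r \right)} = - \frac{1}{4} + \frac{\left(r + 15 r\right) \frac{1}{f - \left(-4 + 2 f\right)}}{8} = - \frac{1}{4} + \frac{16 r \frac{1}{4 - f}}{8} = - \frac{1}{4} + \frac{2 r}{4 - f}$)
$o{\left(22,14 \right)} 432 + 198 = \frac{-4 + 22 + 8 \cdot 14}{4 \left(4 - 22\right)} 432 + 198 = \frac{-4 + 22 + 112}{4 \left(4 - 22\right)} 432 + 198 = \frac{1}{4} \frac{1}{-18} \cdot 130 \cdot 432 + 198 = \frac{1}{4} \left(- \frac{1}{18}\right) 130 \cdot 432 + 198 = \left(- \frac{65}{36}\right) 432 + 198 = -780 + 198 = -582$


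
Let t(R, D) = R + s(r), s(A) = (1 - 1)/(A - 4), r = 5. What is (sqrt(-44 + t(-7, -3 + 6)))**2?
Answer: -51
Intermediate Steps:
s(A) = 0 (s(A) = 0/(-4 + A) = 0)
t(R, D) = R (t(R, D) = R + 0 = R)
(sqrt(-44 + t(-7, -3 + 6)))**2 = (sqrt(-44 - 7))**2 = (sqrt(-51))**2 = (I*sqrt(51))**2 = -51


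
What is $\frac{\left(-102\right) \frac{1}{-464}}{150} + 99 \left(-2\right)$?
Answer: $- \frac{2296783}{11600} \approx -198.0$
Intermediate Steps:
$\frac{\left(-102\right) \frac{1}{-464}}{150} + 99 \left(-2\right) = \left(-102\right) \left(- \frac{1}{464}\right) \frac{1}{150} - 198 = \frac{51}{232} \cdot \frac{1}{150} - 198 = \frac{17}{11600} - 198 = - \frac{2296783}{11600}$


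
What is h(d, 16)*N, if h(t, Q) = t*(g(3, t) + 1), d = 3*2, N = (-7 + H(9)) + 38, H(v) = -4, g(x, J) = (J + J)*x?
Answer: 5994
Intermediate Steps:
g(x, J) = 2*J*x (g(x, J) = (2*J)*x = 2*J*x)
N = 27 (N = (-7 - 4) + 38 = -11 + 38 = 27)
d = 6
h(t, Q) = t*(1 + 6*t) (h(t, Q) = t*(2*t*3 + 1) = t*(6*t + 1) = t*(1 + 6*t))
h(d, 16)*N = (6*(1 + 6*6))*27 = (6*(1 + 36))*27 = (6*37)*27 = 222*27 = 5994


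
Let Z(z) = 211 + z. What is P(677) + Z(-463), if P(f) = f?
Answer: 425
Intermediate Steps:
P(677) + Z(-463) = 677 + (211 - 463) = 677 - 252 = 425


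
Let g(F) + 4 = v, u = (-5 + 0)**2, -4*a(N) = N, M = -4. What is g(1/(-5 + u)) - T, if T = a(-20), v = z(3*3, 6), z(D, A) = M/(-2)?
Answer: -7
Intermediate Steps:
a(N) = -N/4
u = 25 (u = (-5)**2 = 25)
z(D, A) = 2 (z(D, A) = -4/(-2) = -4*(-1/2) = 2)
v = 2
g(F) = -2 (g(F) = -4 + 2 = -2)
T = 5 (T = -1/4*(-20) = 5)
g(1/(-5 + u)) - T = -2 - 1*5 = -2 - 5 = -7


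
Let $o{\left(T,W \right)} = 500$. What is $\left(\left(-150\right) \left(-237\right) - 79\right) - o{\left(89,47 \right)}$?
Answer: $34971$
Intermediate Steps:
$\left(\left(-150\right) \left(-237\right) - 79\right) - o{\left(89,47 \right)} = \left(\left(-150\right) \left(-237\right) - 79\right) - 500 = \left(35550 - 79\right) - 500 = 35471 - 500 = 34971$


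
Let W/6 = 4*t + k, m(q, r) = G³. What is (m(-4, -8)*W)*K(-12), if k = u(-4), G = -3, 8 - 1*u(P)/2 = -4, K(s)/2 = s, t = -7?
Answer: -15552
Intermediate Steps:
K(s) = 2*s
u(P) = 24 (u(P) = 16 - 2*(-4) = 16 + 8 = 24)
k = 24
m(q, r) = -27 (m(q, r) = (-3)³ = -27)
W = -24 (W = 6*(4*(-7) + 24) = 6*(-28 + 24) = 6*(-4) = -24)
(m(-4, -8)*W)*K(-12) = (-27*(-24))*(2*(-12)) = 648*(-24) = -15552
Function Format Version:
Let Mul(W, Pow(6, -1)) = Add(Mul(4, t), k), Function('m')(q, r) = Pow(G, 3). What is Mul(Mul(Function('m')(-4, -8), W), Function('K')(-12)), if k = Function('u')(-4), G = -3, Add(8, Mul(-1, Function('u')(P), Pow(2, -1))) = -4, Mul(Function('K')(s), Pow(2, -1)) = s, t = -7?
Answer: -15552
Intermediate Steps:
Function('K')(s) = Mul(2, s)
Function('u')(P) = 24 (Function('u')(P) = Add(16, Mul(-2, -4)) = Add(16, 8) = 24)
k = 24
Function('m')(q, r) = -27 (Function('m')(q, r) = Pow(-3, 3) = -27)
W = -24 (W = Mul(6, Add(Mul(4, -7), 24)) = Mul(6, Add(-28, 24)) = Mul(6, -4) = -24)
Mul(Mul(Function('m')(-4, -8), W), Function('K')(-12)) = Mul(Mul(-27, -24), Mul(2, -12)) = Mul(648, -24) = -15552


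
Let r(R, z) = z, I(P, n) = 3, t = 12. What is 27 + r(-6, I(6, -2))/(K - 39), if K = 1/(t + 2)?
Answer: 14673/545 ≈ 26.923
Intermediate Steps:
K = 1/14 (K = 1/(12 + 2) = 1/14 ≈ 0.071429)
27 + r(-6, I(6, -2))/(K - 39) = 27 + 3/(1/14 - 39) = 27 + 3/(-545/14) = 27 + 3*(-14/545) = 27 - 42/545 = 14673/545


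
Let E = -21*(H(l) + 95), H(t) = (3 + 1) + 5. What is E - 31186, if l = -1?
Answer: -33370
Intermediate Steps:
H(t) = 9 (H(t) = 4 + 5 = 9)
E = -2184 (E = -21*(9 + 95) = -21*104 = -2184)
E - 31186 = -2184 - 31186 = -33370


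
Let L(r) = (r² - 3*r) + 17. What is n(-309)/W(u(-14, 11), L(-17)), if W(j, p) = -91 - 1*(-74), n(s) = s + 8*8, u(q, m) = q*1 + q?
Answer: 245/17 ≈ 14.412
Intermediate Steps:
L(r) = 17 + r² - 3*r
u(q, m) = 2*q (u(q, m) = q + q = 2*q)
n(s) = 64 + s (n(s) = s + 64 = 64 + s)
W(j, p) = -17 (W(j, p) = -91 + 74 = -17)
n(-309)/W(u(-14, 11), L(-17)) = (64 - 309)/(-17) = -245*(-1/17) = 245/17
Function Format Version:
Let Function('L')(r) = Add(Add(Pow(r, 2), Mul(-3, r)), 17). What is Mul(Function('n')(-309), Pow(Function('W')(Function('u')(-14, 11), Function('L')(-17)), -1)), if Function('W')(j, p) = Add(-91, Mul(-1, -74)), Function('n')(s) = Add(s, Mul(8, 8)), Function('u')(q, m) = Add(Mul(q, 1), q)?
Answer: Rational(245, 17) ≈ 14.412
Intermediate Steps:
Function('L')(r) = Add(17, Pow(r, 2), Mul(-3, r))
Function('u')(q, m) = Mul(2, q) (Function('u')(q, m) = Add(q, q) = Mul(2, q))
Function('n')(s) = Add(64, s) (Function('n')(s) = Add(s, 64) = Add(64, s))
Function('W')(j, p) = -17 (Function('W')(j, p) = Add(-91, 74) = -17)
Mul(Function('n')(-309), Pow(Function('W')(Function('u')(-14, 11), Function('L')(-17)), -1)) = Mul(Add(64, -309), Pow(-17, -1)) = Mul(-245, Rational(-1, 17)) = Rational(245, 17)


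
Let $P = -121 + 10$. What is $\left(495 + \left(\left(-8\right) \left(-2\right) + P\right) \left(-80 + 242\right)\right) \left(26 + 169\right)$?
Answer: $-2904525$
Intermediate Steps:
$P = -111$
$\left(495 + \left(\left(-8\right) \left(-2\right) + P\right) \left(-80 + 242\right)\right) \left(26 + 169\right) = \left(495 + \left(\left(-8\right) \left(-2\right) - 111\right) \left(-80 + 242\right)\right) \left(26 + 169\right) = \left(495 + \left(16 - 111\right) 162\right) 195 = \left(495 - 15390\right) 195 = \left(-14895\right) 195 = -2904525$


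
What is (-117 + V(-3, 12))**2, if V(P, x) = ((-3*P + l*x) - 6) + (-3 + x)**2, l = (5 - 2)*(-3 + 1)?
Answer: 11025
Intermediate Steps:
l = -6 (l = 3*(-2) = -6)
V(P, x) = -6 + (-3 + x)**2 - 6*x - 3*P (V(P, x) = ((-3*P - 6*x) - 6) + (-3 + x)**2 = ((-6*x - 3*P) - 6) + (-3 + x)**2 = (-6 - 6*x - 3*P) + (-3 + x)**2 = -6 + (-3 + x)**2 - 6*x - 3*P)
(-117 + V(-3, 12))**2 = (-117 + (3 + 12**2 - 12*12 - 3*(-3)))**2 = (-117 + (3 + 144 - 144 + 9))**2 = (-117 + 12)**2 = (-105)**2 = 11025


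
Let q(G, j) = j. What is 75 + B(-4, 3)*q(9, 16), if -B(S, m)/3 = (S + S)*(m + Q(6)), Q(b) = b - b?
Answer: 1227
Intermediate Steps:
Q(b) = 0
B(S, m) = -6*S*m (B(S, m) = -3*(S + S)*(m + 0) = -3*2*S*m = -6*S*m)
75 + B(-4, 3)*q(9, 16) = 75 - 6*(-4)*3*16 = 75 + 72*16 = 75 + 1152 = 1227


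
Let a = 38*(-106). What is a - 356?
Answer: -4384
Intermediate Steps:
a = -4028
a - 356 = -4028 - 356 = -4384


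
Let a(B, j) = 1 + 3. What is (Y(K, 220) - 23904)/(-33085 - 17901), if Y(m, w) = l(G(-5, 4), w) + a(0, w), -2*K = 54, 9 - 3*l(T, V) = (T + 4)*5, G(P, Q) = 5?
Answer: 11956/25493 ≈ 0.46899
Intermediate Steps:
a(B, j) = 4
l(T, V) = -11/3 - 5*T/3 (l(T, V) = 3 - (T + 4)*5/3 = 3 - (4 + T)*5/3 = 3 - (20 + 5*T)/3 = 3 + (-20/3 - 5*T/3) = -11/3 - 5*T/3)
K = -27 (K = -1/2*54 = -27)
Y(m, w) = -8 (Y(m, w) = (-11/3 - 5/3*5) + 4 = (-11/3 - 25/3) + 4 = -12 + 4 = -8)
(Y(K, 220) - 23904)/(-33085 - 17901) = (-8 - 23904)/(-33085 - 17901) = -23912/(-50986) = -23912*(-1/50986) = 11956/25493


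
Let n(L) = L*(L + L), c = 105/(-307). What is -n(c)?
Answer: -22050/94249 ≈ -0.23395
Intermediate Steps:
c = -105/307 (c = 105*(-1/307) = -105/307 ≈ -0.34202)
n(L) = 2*L**2 (n(L) = L*(2*L) = 2*L**2)
-n(c) = -2*(-105/307)**2 = -2*11025/94249 = -1*22050/94249 = -22050/94249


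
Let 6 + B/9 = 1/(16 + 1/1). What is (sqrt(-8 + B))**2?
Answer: -1045/17 ≈ -61.471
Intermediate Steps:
B = -909/17 (B = -54 + 9/(16 + 1/1) = -54 + 9/(16 + 1) = -54 + 9/17 = -909/17 ≈ -53.471)
(sqrt(-8 + B))**2 = (sqrt(-8 - 909/17))**2 = (sqrt(-1045/17))**2 = (I*sqrt(17765)/17)**2 = -1045/17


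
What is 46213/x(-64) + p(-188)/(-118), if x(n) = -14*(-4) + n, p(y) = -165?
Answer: -2725907/472 ≈ -5775.2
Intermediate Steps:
x(n) = 56 + n
46213/x(-64) + p(-188)/(-118) = 46213/(56 - 64) - 165/(-118) = 46213/(-8) - 165*(-1/118) = 46213*(-⅛) + 165/118 = -46213/8 + 165/118 = -2725907/472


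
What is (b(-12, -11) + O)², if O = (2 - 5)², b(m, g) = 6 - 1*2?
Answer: 169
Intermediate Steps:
b(m, g) = 4 (b(m, g) = 6 - 2 = 4)
O = 9 (O = (-3)² = 9)
(b(-12, -11) + O)² = (4 + 9)² = 13² = 169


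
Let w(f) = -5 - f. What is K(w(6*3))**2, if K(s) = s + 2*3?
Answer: 289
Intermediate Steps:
K(s) = 6 + s (K(s) = s + 6 = 6 + s)
K(w(6*3))**2 = (6 + (-5 - 6*3))**2 = (6 + (-5 - 1*18))**2 = (6 + (-5 - 18))**2 = (6 - 23)**2 = (-17)**2 = 289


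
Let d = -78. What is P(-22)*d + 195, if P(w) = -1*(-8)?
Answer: -429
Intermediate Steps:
P(w) = 8
P(-22)*d + 195 = 8*(-78) + 195 = -624 + 195 = -429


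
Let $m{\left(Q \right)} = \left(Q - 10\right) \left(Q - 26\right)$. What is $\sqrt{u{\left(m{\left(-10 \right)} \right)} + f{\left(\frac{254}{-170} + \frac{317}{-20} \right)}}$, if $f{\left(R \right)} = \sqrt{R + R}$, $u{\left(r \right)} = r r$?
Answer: $\frac{\sqrt{14981760000 + 170 i \sqrt{1002490}}}{170} \approx 720.0 + 0.00409 i$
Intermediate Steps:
$m{\left(Q \right)} = \left(-26 + Q\right) \left(-10 + Q\right)$ ($m{\left(Q \right)} = \left(-10 + Q\right) \left(-26 + Q\right) = \left(-26 + Q\right) \left(-10 + Q\right)$)
$u{\left(r \right)} = r^{2}$
$f{\left(R \right)} = \sqrt{2} \sqrt{R}$ ($f{\left(R \right)} = \sqrt{2 R} = \sqrt{2} \sqrt{R}$)
$\sqrt{u{\left(m{\left(-10 \right)} \right)} + f{\left(\frac{254}{-170} + \frac{317}{-20} \right)}} = \sqrt{\left(260 + \left(-10\right)^{2} - -360\right)^{2} + \sqrt{2} \sqrt{\frac{254}{-170} + \frac{317}{-20}}} = \sqrt{\left(260 + 100 + 360\right)^{2} + \sqrt{2} \sqrt{254 \left(- \frac{1}{170}\right) + 317 \left(- \frac{1}{20}\right)}} = \sqrt{720^{2} + \sqrt{2} \sqrt{- \frac{127}{85} - \frac{317}{20}}} = \sqrt{518400 + \sqrt{2} \sqrt{- \frac{5897}{340}}} = \sqrt{518400 + \sqrt{2} \frac{i \sqrt{501245}}{170}} = \sqrt{518400 + \frac{i \sqrt{1002490}}{170}}$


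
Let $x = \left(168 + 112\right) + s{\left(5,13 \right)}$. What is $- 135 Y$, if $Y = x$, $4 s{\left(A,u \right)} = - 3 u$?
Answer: $- \frac{145935}{4} \approx -36484.0$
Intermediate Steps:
$s{\left(A,u \right)} = - \frac{3 u}{4}$ ($s{\left(A,u \right)} = \frac{\left(-3\right) u}{4} = - \frac{3 u}{4}$)
$x = \frac{1081}{4}$ ($x = \left(168 + 112\right) - \frac{39}{4} = 280 - \frac{39}{4} = \frac{1081}{4} \approx 270.25$)
$Y = \frac{1081}{4} \approx 270.25$
$- 135 Y = \left(-135\right) \frac{1081}{4} = - \frac{145935}{4}$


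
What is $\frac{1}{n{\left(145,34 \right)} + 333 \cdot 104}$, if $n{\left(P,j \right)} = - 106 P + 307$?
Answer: $\frac{1}{19569} \approx 5.1101 \cdot 10^{-5}$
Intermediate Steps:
$n{\left(P,j \right)} = 307 - 106 P$
$\frac{1}{n{\left(145,34 \right)} + 333 \cdot 104} = \frac{1}{\left(307 - 15370\right) + 333 \cdot 104} = \frac{1}{\left(307 - 15370\right) + 34632} = \frac{1}{-15063 + 34632} = \frac{1}{19569}$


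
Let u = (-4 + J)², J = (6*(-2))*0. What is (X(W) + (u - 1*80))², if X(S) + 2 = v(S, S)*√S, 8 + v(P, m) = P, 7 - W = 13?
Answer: 3180 + 1848*I*√6 ≈ 3180.0 + 4526.7*I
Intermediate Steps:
W = -6 (W = 7 - 1*13 = 7 - 13 = -6)
v(P, m) = -8 + P
J = 0 (J = -12*0 = 0)
u = 16 (u = (-4 + 0)² = (-4)² = 16)
X(S) = -2 + √S*(-8 + S) (X(S) = -2 + (-8 + S)*√S = -2 + √S*(-8 + S))
(X(W) + (u - 1*80))² = ((-2 + √(-6)*(-8 - 6)) + (16 - 1*80))² = ((-2 + (I*√6)*(-14)) + (16 - 80))² = ((-2 - 14*I*√6) - 64)² = (-66 - 14*I*√6)²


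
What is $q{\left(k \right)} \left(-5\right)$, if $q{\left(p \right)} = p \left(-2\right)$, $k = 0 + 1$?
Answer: $10$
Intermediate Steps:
$k = 1$
$q{\left(p \right)} = - 2 p$
$q{\left(k \right)} \left(-5\right) = \left(-2\right) 1 \left(-5\right) = \left(-2\right) \left(-5\right) = 10$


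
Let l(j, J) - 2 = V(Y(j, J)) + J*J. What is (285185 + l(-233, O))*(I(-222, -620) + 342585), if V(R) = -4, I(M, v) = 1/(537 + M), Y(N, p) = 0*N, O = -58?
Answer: 4448334370996/45 ≈ 9.8852e+10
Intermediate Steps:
Y(N, p) = 0
l(j, J) = -2 + J² (l(j, J) = 2 + (-4 + J*J) = 2 + (-4 + J²) = -2 + J²)
(285185 + l(-233, O))*(I(-222, -620) + 342585) = (285185 + (-2 + (-58)²))*(1/(537 - 222) + 342585) = (285185 + (-2 + 3364))*(1/315 + 342585) = (285185 + 3362)*(1/315 + 342585) = 288547*(107914276/315) = 4448334370996/45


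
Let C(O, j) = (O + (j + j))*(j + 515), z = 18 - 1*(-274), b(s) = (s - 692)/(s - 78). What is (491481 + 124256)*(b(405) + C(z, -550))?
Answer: 5693888135201/327 ≈ 1.7412e+10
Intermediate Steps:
b(s) = (-692 + s)/(-78 + s)
z = 292 (z = 18 + 274 = 292)
C(O, j) = (515 + j)*(O + 2*j) (C(O, j) = (O + 2*j)*(515 + j) = (515 + j)*(O + 2*j))
(491481 + 124256)*(b(405) + C(z, -550)) = (491481 + 124256)*((-692 + 405)/(-78 + 405) + (2*(-550)² + 515*292 + 1030*(-550) + 292*(-550))) = 615737*(-287/327 + (2*302500 + 150380 - 566500 - 160600)) = 615737*((1/327)*(-287) + (605000 + 150380 - 566500 - 160600)) = 615737*(-287/327 + 28280) = 615737*(9247273/327) = 5693888135201/327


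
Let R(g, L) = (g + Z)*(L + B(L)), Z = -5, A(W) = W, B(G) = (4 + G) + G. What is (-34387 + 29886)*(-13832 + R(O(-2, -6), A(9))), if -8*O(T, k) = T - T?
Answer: 62955487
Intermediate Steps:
B(G) = 4 + 2*G
O(T, k) = 0 (O(T, k) = -(T - T)/8 = -1/8*0 = 0)
R(g, L) = (-5 + g)*(4 + 3*L) (R(g, L) = (g - 5)*(L + (4 + 2*L)) = (-5 + g)*(4 + 3*L))
(-34387 + 29886)*(-13832 + R(O(-2, -6), A(9))) = (-34387 + 29886)*(-13832 + (-20 - 15*9 + 4*0 + 3*9*0)) = -4501*(-13832 + (-20 - 135 + 0 + 0)) = -4501*(-13832 - 155) = -4501*(-13987) = 62955487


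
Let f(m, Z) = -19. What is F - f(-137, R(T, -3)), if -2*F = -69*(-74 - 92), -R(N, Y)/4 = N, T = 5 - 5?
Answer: -5708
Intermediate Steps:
T = 0
R(N, Y) = -4*N
F = -5727 (F = -(-69)*(-74 - 92)/2 = -(-69)*(-166)/2 = -1/2*11454 = -5727)
F - f(-137, R(T, -3)) = -5727 - 1*(-19) = -5727 + 19 = -5708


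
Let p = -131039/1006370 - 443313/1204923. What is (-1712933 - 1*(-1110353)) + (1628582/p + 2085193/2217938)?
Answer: -1729097791217619498019563/446566149382593322 ≈ -3.8720e+6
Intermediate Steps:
p = -201342936269/404199453170 (p = -131039*1/1006370 - 443313*1/1204923 = -131039/1006370 - 147771/401641 = -201342936269/404199453170 ≈ -0.49813)
(-1712933 - 1*(-1110353)) + (1628582/p + 2085193/2217938) = (-1712933 - 1*(-1110353)) + (1628582/(-201342936269/404199453170) + 2085193/2217938) = (-1712933 + 1110353) + (1628582*(-404199453170/201342936269) + 2085193*(1/2217938)) = -602580 + (-658271953842504940/201342936269 + 2085193/2217938) = -602580 - 1460005960922656414048803/446566149382593322 = -1729097791217619498019563/446566149382593322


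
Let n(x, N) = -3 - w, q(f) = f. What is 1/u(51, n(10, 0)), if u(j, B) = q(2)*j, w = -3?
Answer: 1/102 ≈ 0.0098039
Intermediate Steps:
n(x, N) = 0 (n(x, N) = -3 - 1*(-3) = -3 + 3 = 0)
u(j, B) = 2*j
1/u(51, n(10, 0)) = 1/(2*51) = 1/102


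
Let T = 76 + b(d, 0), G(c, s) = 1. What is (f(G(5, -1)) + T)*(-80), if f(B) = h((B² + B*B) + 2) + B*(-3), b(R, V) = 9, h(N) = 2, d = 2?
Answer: -6720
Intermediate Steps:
f(B) = 2 - 3*B (f(B) = 2 + B*(-3) = 2 - 3*B)
T = 85 (T = 76 + 9 = 85)
(f(G(5, -1)) + T)*(-80) = ((2 - 3*1) + 85)*(-80) = ((2 - 3) + 85)*(-80) = (-1 + 85)*(-80) = 84*(-80) = -6720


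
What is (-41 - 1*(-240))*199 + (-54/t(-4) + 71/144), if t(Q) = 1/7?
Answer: 5648183/144 ≈ 39224.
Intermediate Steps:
t(Q) = 1/7
(-41 - 1*(-240))*199 + (-54/t(-4) + 71/144) = (-41 - 1*(-240))*199 + (-54/1/7 + 71/144) = (-41 + 240)*199 + (-54*7 + 71*(1/144)) = 199*199 + (-378 + 71/144) = 39601 - 54361/144 = 5648183/144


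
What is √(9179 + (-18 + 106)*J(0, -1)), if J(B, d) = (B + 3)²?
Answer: 13*√59 ≈ 99.855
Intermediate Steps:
J(B, d) = (3 + B)²
√(9179 + (-18 + 106)*J(0, -1)) = √(9179 + (-18 + 106)*(3 + 0)²) = √(9179 + 88*3²) = √(9179 + 88*9) = √(9179 + 792) = √9971 = 13*√59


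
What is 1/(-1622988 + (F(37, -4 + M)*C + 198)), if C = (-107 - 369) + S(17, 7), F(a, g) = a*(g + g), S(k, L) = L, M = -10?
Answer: -1/1136906 ≈ -8.7958e-7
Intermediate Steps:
F(a, g) = 2*a*g (F(a, g) = a*(2*g) = 2*a*g)
C = -469 (C = (-107 - 369) + 7 = -476 + 7 = -469)
1/(-1622988 + (F(37, -4 + M)*C + 198)) = 1/(-1622988 + ((2*37*(-4 - 10))*(-469) + 198)) = 1/(-1622988 + ((2*37*(-14))*(-469) + 198)) = 1/(-1622988 + (-1036*(-469) + 198)) = 1/(-1622988 + (485884 + 198)) = 1/(-1622988 + 486082) = 1/(-1136906) = -1/1136906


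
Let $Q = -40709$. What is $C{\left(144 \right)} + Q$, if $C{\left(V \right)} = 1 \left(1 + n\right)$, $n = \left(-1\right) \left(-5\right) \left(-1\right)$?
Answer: $-40713$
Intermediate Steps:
$n = -5$ ($n = 5 \left(-1\right) = -5$)
$C{\left(V \right)} = -4$ ($C{\left(V \right)} = 1 \left(1 - 5\right) = 1 \left(-4\right) = -4$)
$C{\left(144 \right)} + Q = -4 - 40709 = -40713$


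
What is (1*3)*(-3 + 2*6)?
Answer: 27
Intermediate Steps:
(1*3)*(-3 + 2*6) = 3*(-3 + 12) = 3*9 = 27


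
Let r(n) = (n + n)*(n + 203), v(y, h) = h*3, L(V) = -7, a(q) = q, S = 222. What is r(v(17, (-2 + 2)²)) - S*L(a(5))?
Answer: 1554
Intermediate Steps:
v(y, h) = 3*h
r(n) = 2*n*(203 + n) (r(n) = (2*n)*(203 + n) = 2*n*(203 + n))
r(v(17, (-2 + 2)²)) - S*L(a(5)) = 2*(3*(-2 + 2)²)*(203 + 3*(-2 + 2)²) - 222*(-7) = 2*(3*0²)*(203 + 3*0²) - 1*(-1554) = 2*(3*0)*(203 + 3*0) + 1554 = 2*0*(203 + 0) + 1554 = 2*0*203 + 1554 = 0 + 1554 = 1554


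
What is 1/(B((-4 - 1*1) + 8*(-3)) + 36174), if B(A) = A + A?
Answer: 1/36116 ≈ 2.7689e-5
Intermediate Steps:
B(A) = 2*A
1/(B((-4 - 1*1) + 8*(-3)) + 36174) = 1/(2*((-4 - 1*1) + 8*(-3)) + 36174) = 1/(2*((-4 - 1) - 24) + 36174) = 1/(2*(-5 - 24) + 36174) = 1/(2*(-29) + 36174) = 1/(-58 + 36174) = 1/36116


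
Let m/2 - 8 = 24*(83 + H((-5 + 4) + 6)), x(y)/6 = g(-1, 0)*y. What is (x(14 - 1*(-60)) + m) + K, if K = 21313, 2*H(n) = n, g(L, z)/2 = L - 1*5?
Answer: 20105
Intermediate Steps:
g(L, z) = -10 + 2*L (g(L, z) = 2*(L - 1*5) = 2*(L - 5) = 2*(-5 + L) = -10 + 2*L)
H(n) = n/2
x(y) = -72*y (x(y) = 6*((-10 + 2*(-1))*y) = 6*((-10 - 2)*y) = 6*(-12*y) = -72*y)
m = 4120 (m = 16 + 2*(24*(83 + ((-5 + 4) + 6)/2)) = 16 + 2*(24*(83 + (-1 + 6)/2)) = 16 + 2*(24*(83 + (½)*5)) = 16 + 2*(24*(83 + 5/2)) = 16 + 2*(24*(171/2)) = 16 + 2*2052 = 16 + 4104 = 4120)
(x(14 - 1*(-60)) + m) + K = (-72*(14 - 1*(-60)) + 4120) + 21313 = (-72*(14 + 60) + 4120) + 21313 = (-72*74 + 4120) + 21313 = (-5328 + 4120) + 21313 = -1208 + 21313 = 20105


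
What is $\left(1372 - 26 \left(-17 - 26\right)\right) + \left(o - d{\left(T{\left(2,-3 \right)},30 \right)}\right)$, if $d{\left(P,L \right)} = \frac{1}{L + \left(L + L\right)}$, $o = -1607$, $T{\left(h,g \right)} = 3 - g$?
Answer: $\frac{79469}{90} \approx 882.99$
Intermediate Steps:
$d{\left(P,L \right)} = \frac{1}{3 L}$ ($d{\left(P,L \right)} = \frac{1}{L + 2 L} = \frac{1}{3 L}$)
$\left(1372 - 26 \left(-17 - 26\right)\right) + \left(o - d{\left(T{\left(2,-3 \right)},30 \right)}\right) = \left(1372 - 26 \left(-17 - 26\right)\right) - \left(1607 + \frac{1}{3 \cdot 30}\right) = \left(1372 - -1118\right) - \left(1607 + \frac{1}{3} \cdot \frac{1}{30}\right) = \left(1372 + 1118\right) - \frac{144631}{90} = 2490 - \frac{144631}{90} = \frac{79469}{90}$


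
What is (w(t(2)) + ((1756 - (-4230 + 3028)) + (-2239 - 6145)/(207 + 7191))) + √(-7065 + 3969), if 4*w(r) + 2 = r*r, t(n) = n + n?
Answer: 21900793/7398 + 6*I*√86 ≈ 2960.4 + 55.642*I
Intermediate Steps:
t(n) = 2*n
w(r) = -½ + r²/4 (w(r) = -½ + (r*r)/4 = -½ + r²/4)
(w(t(2)) + ((1756 - (-4230 + 3028)) + (-2239 - 6145)/(207 + 7191))) + √(-7065 + 3969) = ((-½ + (2*2)²/4) + ((1756 - (-4230 + 3028)) + (-2239 - 6145)/(207 + 7191))) + √(-7065 + 3969) = ((-½ + (¼)*4²) + ((1756 - 1*(-1202)) - 8384/7398)) + √(-3096) = ((-½ + (¼)*16) + ((1756 + 1202) - 8384*1/7398)) + 6*I*√86 = ((-½ + 4) + (2958 - 4192/3699)) + 6*I*√86 = (7/2 + 10937450/3699) + 6*I*√86 = 21900793/7398 + 6*I*√86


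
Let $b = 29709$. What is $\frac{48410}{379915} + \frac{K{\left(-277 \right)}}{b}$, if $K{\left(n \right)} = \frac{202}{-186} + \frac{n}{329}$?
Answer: $\frac{8796516498016}{69069023641359} \approx 0.12736$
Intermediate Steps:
$K{\left(n \right)} = - \frac{101}{93} + \frac{n}{329}$ ($K{\left(n \right)} = 202 \left(- \frac{1}{186}\right) + n \frac{1}{329} = - \frac{101}{93} + \frac{n}{329}$)
$\frac{48410}{379915} + \frac{K{\left(-277 \right)}}{b} = \frac{48410}{379915} + \frac{- \frac{101}{93} + \frac{1}{329} \left(-277\right)}{29709} = 48410 \cdot \frac{1}{379915} + \left(- \frac{101}{93} - \frac{277}{329}\right) \frac{1}{29709} = \frac{9682}{75983} - \frac{58990}{909006273} = \frac{8796516498016}{69069023641359}$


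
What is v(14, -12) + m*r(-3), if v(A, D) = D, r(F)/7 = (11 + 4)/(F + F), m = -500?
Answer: 8738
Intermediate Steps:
r(F) = 105/(2*F) (r(F) = 7*((11 + 4)/(F + F)) = 7*(15/((2*F))) = 7*(15*(1/(2*F))) = 7*(15/(2*F)) = 105/(2*F))
v(14, -12) + m*r(-3) = -12 - 26250/(-3) = -12 - 26250*(-1)/3 = -12 - 500*(-35/2) = -12 + 8750 = 8738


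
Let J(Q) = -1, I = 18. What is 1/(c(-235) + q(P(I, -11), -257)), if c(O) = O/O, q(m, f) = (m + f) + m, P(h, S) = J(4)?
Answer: -1/258 ≈ -0.0038760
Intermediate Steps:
P(h, S) = -1
q(m, f) = f + 2*m (q(m, f) = (f + m) + m = f + 2*m)
c(O) = 1
1/(c(-235) + q(P(I, -11), -257)) = 1/(1 + (-257 + 2*(-1))) = 1/(1 + (-257 - 2)) = 1/(1 - 259) = 1/(-258) = -1/258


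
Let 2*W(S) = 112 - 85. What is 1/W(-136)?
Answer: 2/27 ≈ 0.074074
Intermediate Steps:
W(S) = 27/2 (W(S) = (112 - 85)/2 = (½)*27 = 27/2)
1/W(-136) = 1/(27/2) = 2/27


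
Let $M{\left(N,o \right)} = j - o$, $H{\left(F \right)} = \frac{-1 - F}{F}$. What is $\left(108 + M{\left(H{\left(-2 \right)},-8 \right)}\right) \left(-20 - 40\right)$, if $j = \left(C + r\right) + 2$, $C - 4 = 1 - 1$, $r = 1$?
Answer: $-7380$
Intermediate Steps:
$C = 4$ ($C = 4 + \left(1 - 1\right) = 4 + 0 = 4$)
$j = 7$ ($j = \left(4 + 1\right) + 2 = 5 + 2 = 7$)
$H{\left(F \right)} = \frac{-1 - F}{F}$
$M{\left(N,o \right)} = 7 - o$
$\left(108 + M{\left(H{\left(-2 \right)},-8 \right)}\right) \left(-20 - 40\right) = \left(108 + \left(7 - -8\right)\right) \left(-20 - 40\right) = \left(108 + \left(7 + 8\right)\right) \left(-60\right) = \left(108 + 15\right) \left(-60\right) = 123 \left(-60\right) = -7380$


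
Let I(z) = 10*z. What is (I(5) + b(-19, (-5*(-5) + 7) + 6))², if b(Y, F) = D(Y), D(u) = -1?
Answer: 2401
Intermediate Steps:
b(Y, F) = -1
(I(5) + b(-19, (-5*(-5) + 7) + 6))² = (10*5 - 1)² = (50 - 1)² = 49² = 2401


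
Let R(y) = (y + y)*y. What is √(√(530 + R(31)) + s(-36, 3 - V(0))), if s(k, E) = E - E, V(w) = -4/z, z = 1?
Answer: √2*613^(¼) ≈ 7.0369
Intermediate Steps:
R(y) = 2*y² (R(y) = (2*y)*y = 2*y²)
V(w) = -4 (V(w) = -4/1 = -4*1 = -4)
s(k, E) = 0
√(√(530 + R(31)) + s(-36, 3 - V(0))) = √(√(530 + 2*31²) + 0) = √(√(530 + 2*961) + 0) = √(√(530 + 1922) + 0) = √(√2452 + 0) = √(2*√613 + 0) = √(2*√613) = √2*613^(¼)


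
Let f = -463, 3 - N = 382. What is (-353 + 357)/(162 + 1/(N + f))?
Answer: 3368/136403 ≈ 0.024692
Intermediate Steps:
N = -379 (N = 3 - 1*382 = 3 - 382 = -379)
(-353 + 357)/(162 + 1/(N + f)) = (-353 + 357)/(162 + 1/(-379 - 463)) = 4/(162 + 1/(-842)) = 4/(162 - 1/842) = 4/(136403/842) = 4*(842/136403) = 3368/136403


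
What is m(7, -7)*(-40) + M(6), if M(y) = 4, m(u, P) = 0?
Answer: 4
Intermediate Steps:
m(7, -7)*(-40) + M(6) = 0*(-40) + 4 = 0 + 4 = 4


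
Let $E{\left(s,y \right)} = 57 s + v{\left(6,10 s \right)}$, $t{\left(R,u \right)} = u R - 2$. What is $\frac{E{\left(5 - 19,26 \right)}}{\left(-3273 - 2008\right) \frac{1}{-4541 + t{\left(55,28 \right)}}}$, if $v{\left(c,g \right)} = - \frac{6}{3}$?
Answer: $- \frac{2402400}{5281} \approx -454.91$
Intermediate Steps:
$t{\left(R,u \right)} = -2 + R u$ ($t{\left(R,u \right)} = R u - 2 = -2 + R u$)
$v{\left(c,g \right)} = -2$ ($v{\left(c,g \right)} = \left(-6\right) \frac{1}{3} = -2$)
$E{\left(s,y \right)} = -2 + 57 s$ ($E{\left(s,y \right)} = 57 s - 2 = -2 + 57 s$)
$\frac{E{\left(5 - 19,26 \right)}}{\left(-3273 - 2008\right) \frac{1}{-4541 + t{\left(55,28 \right)}}} = \frac{-2 + 57 \left(5 - 19\right)}{\left(-3273 - 2008\right) \frac{1}{-4541 + \left(-2 + 55 \cdot 28\right)}} = \frac{-2 + 57 \left(5 - 19\right)}{\left(-5281\right) \frac{1}{-4541 + \left(-2 + 1540\right)}} = \frac{-2 + 57 \left(-14\right)}{\left(-5281\right) \frac{1}{-4541 + 1538}} = \frac{-2 - 798}{\left(-5281\right) \frac{1}{-3003}} = - \frac{800}{\left(-5281\right) \left(- \frac{1}{3003}\right)} = - \frac{800}{\frac{5281}{3003}} = \left(-800\right) \frac{3003}{5281} = - \frac{2402400}{5281}$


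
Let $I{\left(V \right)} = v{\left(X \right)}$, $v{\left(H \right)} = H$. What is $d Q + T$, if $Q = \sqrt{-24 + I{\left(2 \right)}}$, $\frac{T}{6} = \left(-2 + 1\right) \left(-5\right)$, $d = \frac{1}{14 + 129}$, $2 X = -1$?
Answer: $30 + \frac{7 i \sqrt{2}}{286} \approx 30.0 + 0.034614 i$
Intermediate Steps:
$X = - \frac{1}{2}$ ($X = \frac{1}{2} \left(-1\right) = - \frac{1}{2} \approx -0.5$)
$I{\left(V \right)} = - \frac{1}{2}$
$d = \frac{1}{143} \approx 0.006993$
$T = 30$ ($T = 6 \left(-2 + 1\right) \left(-5\right) = 6 \left(\left(-1\right) \left(-5\right)\right) = 6 \cdot 5 = 30$)
$Q = \frac{7 i \sqrt{2}}{2}$ ($Q = \sqrt{-24 - \frac{1}{2}} = \sqrt{- \frac{49}{2}} = \frac{7 i \sqrt{2}}{2} \approx 4.9497 i$)
$d Q + T = \frac{\frac{7}{2} i \sqrt{2}}{143} + 30 = \frac{7 i \sqrt{2}}{286} + 30 = 30 + \frac{7 i \sqrt{2}}{286}$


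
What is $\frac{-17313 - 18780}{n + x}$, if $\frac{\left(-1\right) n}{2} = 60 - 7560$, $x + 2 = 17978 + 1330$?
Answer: $- \frac{36093}{34306} \approx -1.0521$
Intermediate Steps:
$x = 19306$ ($x = -2 + \left(17978 + 1330\right) = -2 + 19308 = 19306$)
$n = 15000$ ($n = - 2 \left(60 - 7560\right) = \left(-2\right) \left(-7500\right) = 15000$)
$\frac{-17313 - 18780}{n + x} = \frac{-17313 - 18780}{15000 + 19306} = - \frac{36093}{34306}$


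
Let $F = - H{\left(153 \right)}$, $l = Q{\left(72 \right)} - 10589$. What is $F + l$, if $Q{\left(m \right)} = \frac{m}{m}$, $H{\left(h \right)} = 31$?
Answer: $-10619$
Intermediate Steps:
$Q{\left(m \right)} = 1$
$l = -10588$ ($l = 1 - 10589 = -10588$)
$F = -31$ ($F = \left(-1\right) 31 = -31$)
$F + l = -31 - 10588 = -10619$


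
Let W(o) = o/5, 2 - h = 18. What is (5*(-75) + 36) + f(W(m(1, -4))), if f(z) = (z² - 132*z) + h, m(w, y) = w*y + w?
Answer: -6886/25 ≈ -275.44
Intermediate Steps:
h = -16 (h = 2 - 1*18 = 2 - 18 = -16)
m(w, y) = w + w*y
W(o) = o/5
f(z) = -16 + z² - 132*z (f(z) = (z² - 132*z) - 16 = -16 + z² - 132*z)
(5*(-75) + 36) + f(W(m(1, -4))) = (5*(-75) + 36) + (-16 + ((1*(1 - 4))/5)² - 132*1*(1 - 4)/5) = (-375 + 36) + (-16 + ((1*(-3))/5)² - 132*1*(-3)/5) = -339 + (-16 + ((⅕)*(-3))² - 132*(-3)/5) = -339 + (-16 + (-⅗)² - 132*(-⅗)) = -339 + (-16 + 9/25 + 396/5) = -339 + 1589/25 = -6886/25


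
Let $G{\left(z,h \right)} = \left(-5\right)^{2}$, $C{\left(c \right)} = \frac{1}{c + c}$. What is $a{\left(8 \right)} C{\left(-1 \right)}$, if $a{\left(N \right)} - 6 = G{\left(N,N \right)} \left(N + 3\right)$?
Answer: $- \frac{281}{2} \approx -140.5$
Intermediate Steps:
$C{\left(c \right)} = \frac{1}{2 c}$
$G{\left(z,h \right)} = 25$
$a{\left(N \right)} = 81 + 25 N$ ($a{\left(N \right)} = 6 + 25 \left(N + 3\right) = 6 + 25 \left(3 + N\right) = 6 + \left(75 + 25 N\right) = 81 + 25 N$)
$a{\left(8 \right)} C{\left(-1 \right)} = \left(81 + 25 \cdot 8\right) \frac{1}{2 \left(-1\right)} = \left(81 + 200\right) \frac{1}{2} \left(-1\right) = 281 \left(- \frac{1}{2}\right) = - \frac{281}{2}$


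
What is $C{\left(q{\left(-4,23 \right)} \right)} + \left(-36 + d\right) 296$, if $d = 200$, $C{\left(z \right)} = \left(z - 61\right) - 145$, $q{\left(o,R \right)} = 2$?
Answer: $48340$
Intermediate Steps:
$C{\left(z \right)} = -206 + z$ ($C{\left(z \right)} = \left(-61 + z\right) - 145 = -206 + z$)
$C{\left(q{\left(-4,23 \right)} \right)} + \left(-36 + d\right) 296 = \left(-206 + 2\right) + \left(-36 + 200\right) 296 = -204 + 164 \cdot 296 = -204 + 48544 = 48340$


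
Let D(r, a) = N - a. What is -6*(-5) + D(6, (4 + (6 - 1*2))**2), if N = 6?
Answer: -28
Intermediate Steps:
D(r, a) = 6 - a
-6*(-5) + D(6, (4 + (6 - 1*2))**2) = -6*(-5) + (6 - (4 + (6 - 1*2))**2) = 30 + (6 - (4 + (6 - 2))**2) = 30 + (6 - (4 + 4)**2) = 30 + (6 - 1*8**2) = 30 + (6 - 1*64) = 30 + (6 - 64) = 30 - 58 = -28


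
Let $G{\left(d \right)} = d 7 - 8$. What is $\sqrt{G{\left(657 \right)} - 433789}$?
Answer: $i \sqrt{429198} \approx 655.13 i$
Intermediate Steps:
$G{\left(d \right)} = -8 + 7 d$ ($G{\left(d \right)} = 7 d - 8 = -8 + 7 d$)
$\sqrt{G{\left(657 \right)} - 433789} = \sqrt{\left(-8 + 7 \cdot 657\right) - 433789} = \sqrt{\left(-8 + 4599\right) - 433789} = \sqrt{4591 - 433789} = \sqrt{-429198} = i \sqrt{429198}$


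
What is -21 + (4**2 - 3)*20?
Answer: 239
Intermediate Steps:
-21 + (4**2 - 3)*20 = -21 + (16 - 3)*20 = -21 + 13*20 = -21 + 260 = 239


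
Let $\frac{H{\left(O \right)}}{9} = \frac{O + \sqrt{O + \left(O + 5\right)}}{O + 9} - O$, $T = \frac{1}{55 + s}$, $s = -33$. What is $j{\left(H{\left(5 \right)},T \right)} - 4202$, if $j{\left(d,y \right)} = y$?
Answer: $- \frac{92443}{22} \approx -4202.0$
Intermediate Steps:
$T = \frac{1}{22}$ ($T = \frac{1}{55 - 33} = \frac{1}{22} \approx 0.045455$)
$H{\left(O \right)} = - 9 O + \frac{9 \left(O + \sqrt{5 + 2 O}\right)}{9 + O}$ ($H{\left(O \right)} = 9 \left(\frac{O + \sqrt{O + \left(O + 5\right)}}{O + 9} - O\right) = 9 \left(\frac{O + \sqrt{O + \left(5 + O\right)}}{9 + O} - O\right) = 9 \left(\frac{O + \sqrt{5 + 2 O}}{9 + O} - O\right) = 9 \left(- O + \frac{O + \sqrt{5 + 2 O}}{9 + O}\right) = - 9 O + \frac{9 \left(O + \sqrt{5 + 2 O}\right)}{9 + O}$)
$j{\left(H{\left(5 \right)},T \right)} - 4202 = \frac{1}{22} - 4202 = - \frac{92443}{22}$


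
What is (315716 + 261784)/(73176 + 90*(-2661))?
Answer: -96250/27719 ≈ -3.4723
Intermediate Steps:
(315716 + 261784)/(73176 + 90*(-2661)) = 577500/(73176 - 239490) = 577500/(-166314) = 577500*(-1/166314) = -96250/27719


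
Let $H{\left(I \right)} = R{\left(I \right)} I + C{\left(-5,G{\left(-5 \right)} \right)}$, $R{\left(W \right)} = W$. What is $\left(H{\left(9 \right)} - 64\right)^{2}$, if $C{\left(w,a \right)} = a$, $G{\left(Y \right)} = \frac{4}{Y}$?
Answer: $\frac{6561}{25} \approx 262.44$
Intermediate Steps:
$H{\left(I \right)} = - \frac{4}{5} + I^{2}$ ($H{\left(I \right)} = I I + \frac{4}{-5} = I^{2} + 4 \left(- \frac{1}{5}\right) = I^{2} - \frac{4}{5} = - \frac{4}{5} + I^{2}$)
$\left(H{\left(9 \right)} - 64\right)^{2} = \left(\left(- \frac{4}{5} + 9^{2}\right) - 64\right)^{2} = \left(\left(- \frac{4}{5} + 81\right) - 64\right)^{2} = \left(\frac{401}{5} - 64\right)^{2} = \left(\frac{81}{5}\right)^{2} = \frac{6561}{25}$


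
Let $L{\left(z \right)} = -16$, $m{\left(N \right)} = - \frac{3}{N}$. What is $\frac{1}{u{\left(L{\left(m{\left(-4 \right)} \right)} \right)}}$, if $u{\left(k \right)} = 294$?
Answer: $\frac{1}{294} \approx 0.0034014$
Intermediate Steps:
$\frac{1}{u{\left(L{\left(m{\left(-4 \right)} \right)} \right)}} = \frac{1}{294}$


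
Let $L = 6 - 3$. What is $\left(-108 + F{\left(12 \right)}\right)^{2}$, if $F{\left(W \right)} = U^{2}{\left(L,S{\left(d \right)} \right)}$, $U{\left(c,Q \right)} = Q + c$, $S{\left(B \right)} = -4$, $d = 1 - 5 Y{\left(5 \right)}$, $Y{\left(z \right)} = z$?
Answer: $11449$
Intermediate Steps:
$d = -24$ ($d = 1 - 25 = -24$)
$L = 3$
$F{\left(W \right)} = 1$ ($F{\left(W \right)} = \left(-4 + 3\right)^{2} = \left(-1\right)^{2} = 1$)
$\left(-108 + F{\left(12 \right)}\right)^{2} = \left(-108 + 1\right)^{2} = \left(-107\right)^{2} = 11449$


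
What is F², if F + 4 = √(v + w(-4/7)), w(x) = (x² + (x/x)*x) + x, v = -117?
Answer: (28 - I*√5773)²/49 ≈ -101.82 - 86.835*I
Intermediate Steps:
w(x) = x² + 2*x (w(x) = (x² + 1*x) + x = (x² + x) + x = (x + x²) + x = x² + 2*x)
F = -4 + I*√5773/7 (F = -4 + √(-117 + (-4/7)*(2 - 4/7)) = -4 + √(-117 + (-4*⅐)*(2 - 4*⅐)) = -4 + √(-117 - 4*(2 - 4/7)/7) = -4 + √(-117 - 4/7*10/7) = -4 + √(-117 - 40/49) = -4 + √(-5773/49) = -4 + I*√5773/7 ≈ -4.0 + 10.854*I)
F² = (-4 + I*√5773/7)²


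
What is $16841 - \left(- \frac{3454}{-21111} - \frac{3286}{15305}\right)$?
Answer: $\frac{5441408529331}{323103855} \approx 16841.0$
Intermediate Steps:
$16841 - \left(- \frac{3454}{-21111} - \frac{3286}{15305}\right) = 16841 - \left(\left(-3454\right) \left(- \frac{1}{21111}\right) - \frac{3286}{15305}\right) = 16841 - \left(\frac{3454}{21111} - \frac{3286}{15305}\right) = 16841 - - \frac{16507276}{323103855} = 16841 + \frac{16507276}{323103855} = \frac{5441408529331}{323103855}$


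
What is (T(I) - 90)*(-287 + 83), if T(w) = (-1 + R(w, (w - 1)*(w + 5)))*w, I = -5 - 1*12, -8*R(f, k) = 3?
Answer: 27183/2 ≈ 13592.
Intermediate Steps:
R(f, k) = -3/8 (R(f, k) = -⅛*3 = -3/8)
I = -17 (I = -5 - 12 = -17)
T(w) = -11*w/8 (T(w) = (-1 - 3/8)*w = -11*w/8)
(T(I) - 90)*(-287 + 83) = (-11/8*(-17) - 90)*(-287 + 83) = (187/8 - 90)*(-204) = -533/8*(-204) = 27183/2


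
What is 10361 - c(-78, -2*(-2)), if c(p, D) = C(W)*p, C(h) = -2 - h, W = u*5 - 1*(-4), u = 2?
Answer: 9113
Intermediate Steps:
W = 14 (W = 2*5 - 1*(-4) = 10 + 4 = 14)
c(p, D) = -16*p (c(p, D) = (-2 - 1*14)*p = (-2 - 14)*p = -16*p)
10361 - c(-78, -2*(-2)) = 10361 - (-16)*(-78) = 10361 - 1*1248 = 10361 - 1248 = 9113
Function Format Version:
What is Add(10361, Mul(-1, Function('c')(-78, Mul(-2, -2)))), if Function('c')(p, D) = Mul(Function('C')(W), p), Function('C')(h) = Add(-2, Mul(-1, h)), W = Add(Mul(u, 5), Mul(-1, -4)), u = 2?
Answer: 9113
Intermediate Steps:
W = 14 (W = Add(Mul(2, 5), Mul(-1, -4)) = Add(10, 4) = 14)
Function('c')(p, D) = Mul(-16, p) (Function('c')(p, D) = Mul(Add(-2, Mul(-1, 14)), p) = Mul(Add(-2, -14), p) = Mul(-16, p))
Add(10361, Mul(-1, Function('c')(-78, Mul(-2, -2)))) = Add(10361, Mul(-1, Mul(-16, -78))) = Add(10361, Mul(-1, 1248)) = Add(10361, -1248) = 9113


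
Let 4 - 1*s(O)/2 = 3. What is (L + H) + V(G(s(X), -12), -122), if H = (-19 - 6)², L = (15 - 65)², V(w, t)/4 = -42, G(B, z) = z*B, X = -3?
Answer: 2957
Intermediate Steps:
s(O) = 2 (s(O) = 8 - 2*3 = 8 - 6 = 2)
G(B, z) = B*z
V(w, t) = -168 (V(w, t) = 4*(-42) = -168)
L = 2500 (L = (-50)² = 2500)
H = 625 (H = (-25)² = 625)
(L + H) + V(G(s(X), -12), -122) = (2500 + 625) - 168 = 3125 - 168 = 2957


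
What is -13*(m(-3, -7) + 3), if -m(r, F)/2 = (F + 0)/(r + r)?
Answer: -26/3 ≈ -8.6667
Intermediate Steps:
m(r, F) = -F/r (m(r, F) = -2*(F + 0)/(r + r) = -2*F/(2*r) = -2*F*1/(2*r) = -F/r)
-13*(m(-3, -7) + 3) = -13*(-1*(-7)/(-3) + 3) = -13*(-1*(-7)*(-⅓) + 3) = -13*(-7/3 + 3) = -13*⅔ = -26/3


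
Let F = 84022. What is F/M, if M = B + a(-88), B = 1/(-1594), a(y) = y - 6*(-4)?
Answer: -133931068/102017 ≈ -1312.8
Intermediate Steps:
a(y) = 24 + y (a(y) = y + 24 = 24 + y)
B = -1/1594 ≈ -0.00062735
M = -102017/1594 (M = -1/1594 + (24 - 88) = -1/1594 - 64 = -102017/1594 ≈ -64.001)
F/M = 84022/(-102017/1594) = 84022*(-1594/102017) = -133931068/102017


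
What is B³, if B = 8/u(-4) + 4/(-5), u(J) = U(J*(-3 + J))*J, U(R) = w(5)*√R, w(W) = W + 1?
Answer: -1369/2625 - 12121*√7/264600 ≈ -0.64272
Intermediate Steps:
w(W) = 1 + W
U(R) = 6*√R (U(R) = (1 + 5)*√R = 6*√R)
u(J) = 6*J*√(J*(-3 + J)) (u(J) = (6*√(J*(-3 + J)))*J = 6*J*√(J*(-3 + J)))
B = -⅘ - √7/42 (B = 8/((6*(-4)*√(-4*(-3 - 4)))) + 4/(-5) = 8/((6*(-4)*√(-4*(-7)))) + 4*(-⅕) = 8/((6*(-4)*√28)) - ⅘ = 8/((6*(-4)*(2*√7))) - ⅘ = 8/((-48*√7)) - ⅘ = 8*(-√7/336) - ⅘ = -√7/42 - ⅘ = -⅘ - √7/42 ≈ -0.86299)
B³ = (-⅘ - √7/42)³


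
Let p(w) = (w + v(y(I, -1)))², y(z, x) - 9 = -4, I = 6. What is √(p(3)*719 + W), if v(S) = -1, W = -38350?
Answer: I*√35474 ≈ 188.35*I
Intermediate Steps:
y(z, x) = 5 (y(z, x) = 9 - 4 = 5)
p(w) = (-1 + w)² (p(w) = (w - 1)² = (-1 + w)²)
√(p(3)*719 + W) = √((-1 + 3)²*719 - 38350) = √(2²*719 - 38350) = √(4*719 - 38350) = √(2876 - 38350) = √(-35474) = I*√35474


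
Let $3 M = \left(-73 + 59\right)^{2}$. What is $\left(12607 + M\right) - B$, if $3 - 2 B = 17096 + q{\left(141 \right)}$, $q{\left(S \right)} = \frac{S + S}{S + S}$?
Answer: $\frac{63658}{3} \approx 21219.0$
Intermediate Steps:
$M = \frac{196}{3}$ ($M = \frac{\left(-73 + 59\right)^{2}}{3} = \frac{\left(-14\right)^{2}}{3} = \frac{1}{3} \cdot 196 = \frac{196}{3} \approx 65.333$)
$q{\left(S \right)} = 1$ ($q{\left(S \right)} = \frac{2 S}{2 S} = 2 S \frac{1}{2 S} = 1$)
$B = -8547$ ($B = \frac{3}{2} - \frac{17096 + 1}{2} = \frac{3}{2} - \frac{17097}{2} = -8547$)
$\left(12607 + M\right) - B = \left(12607 + \frac{196}{3}\right) - -8547 = \frac{38017}{3} + 8547 = \frac{63658}{3}$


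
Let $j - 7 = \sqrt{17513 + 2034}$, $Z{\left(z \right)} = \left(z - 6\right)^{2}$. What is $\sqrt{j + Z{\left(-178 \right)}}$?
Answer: $\sqrt{33863 + \sqrt{19547}} \approx 184.4$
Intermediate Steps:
$Z{\left(z \right)} = \left(-6 + z\right)^{2}$
$j = 7 + \sqrt{19547}$ ($j = 7 + \sqrt{17513 + 2034} = 7 + \sqrt{19547} \approx 146.81$)
$\sqrt{j + Z{\left(-178 \right)}} = \sqrt{\left(7 + \sqrt{19547}\right) + \left(-6 - 178\right)^{2}} = \sqrt{\left(7 + \sqrt{19547}\right) + \left(-184\right)^{2}} = \sqrt{\left(7 + \sqrt{19547}\right) + 33856} = \sqrt{33863 + \sqrt{19547}}$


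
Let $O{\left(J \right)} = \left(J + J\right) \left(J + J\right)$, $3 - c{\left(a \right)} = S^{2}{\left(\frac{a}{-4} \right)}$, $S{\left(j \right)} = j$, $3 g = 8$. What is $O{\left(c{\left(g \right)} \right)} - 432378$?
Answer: $- \frac{35020502}{81} \approx -4.3235 \cdot 10^{5}$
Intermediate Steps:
$g = \frac{8}{3}$ ($g = \frac{1}{3} \cdot 8 = \frac{8}{3} \approx 2.6667$)
$c{\left(a \right)} = 3 - \frac{a^{2}}{16}$ ($c{\left(a \right)} = 3 - \left(\frac{a}{-4}\right)^{2} = 3 - \left(a \left(- \frac{1}{4}\right)\right)^{2} = 3 - \left(- \frac{a}{4}\right)^{2} = 3 - \frac{a^{2}}{16}$)
$O{\left(J \right)} = 4 J^{2}$ ($O{\left(J \right)} = 2 J 2 J = 4 J^{2}$)
$O{\left(c{\left(g \right)} \right)} - 432378 = 4 \left(3 - \frac{\left(\frac{8}{3}\right)^{2}}{16}\right)^{2} - 432378 = 4 \left(3 - \frac{4}{9}\right)^{2} - 432378 = 4 \left(\frac{23}{9}\right)^{2} - 432378 = 4 \cdot \frac{529}{81} - 432378 = \frac{2116}{81} - 432378 = - \frac{35020502}{81}$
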